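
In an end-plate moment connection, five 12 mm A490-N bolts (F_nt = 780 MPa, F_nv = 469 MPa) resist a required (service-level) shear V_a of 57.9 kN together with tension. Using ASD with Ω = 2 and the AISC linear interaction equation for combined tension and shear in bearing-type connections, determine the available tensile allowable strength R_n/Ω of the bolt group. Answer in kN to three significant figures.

190 kN

A_b = π·12²/4 = 113.1 mm²; f_rv = 57.9 × 1000 / (5 × 113.1) = 102.4 MPa.
F'_nt = 1.3 F_nt − (Ω F_nt / F_nv) f_rv = 1.3·780 − (2·780/469)·102.4 = 673.4 MPa, capped at F_nt → F'_nt = 673.4 MPa.
R_n = F'_nt · A_b · n = 673.4 × 113.1 × 5 / 1000 = 380.8 kN.
Allowable strength R_n/Ω = 380.8 / 2 = 190 kN.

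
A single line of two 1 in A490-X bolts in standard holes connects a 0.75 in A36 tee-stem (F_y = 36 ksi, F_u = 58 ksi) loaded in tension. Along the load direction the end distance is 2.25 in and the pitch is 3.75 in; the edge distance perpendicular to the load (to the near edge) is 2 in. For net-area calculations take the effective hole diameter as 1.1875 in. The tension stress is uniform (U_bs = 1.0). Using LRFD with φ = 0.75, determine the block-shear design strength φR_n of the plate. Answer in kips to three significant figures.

Shear plane L_v = 2.25 + 1·3.75 = 6 in; A_gv = 6 × 0.75 = 4.5 in².
A_nv = (6 − 1.5·1.1875) × 0.75 = 3.164 in².
A_nt = (2 − 0.5·1.1875) × 0.75 = 1.055 in².
0.6 F_u A_nv = 110.1 kips; 0.6 F_y A_gv = 97.2 kips → shear yielding governs the shear term.
R_n = 97.2 + 1.0 × 58 × 1.055 = 158.4 kips.
Design strength φR_n = 0.75 × 158.4 = 119 kips.

119 kips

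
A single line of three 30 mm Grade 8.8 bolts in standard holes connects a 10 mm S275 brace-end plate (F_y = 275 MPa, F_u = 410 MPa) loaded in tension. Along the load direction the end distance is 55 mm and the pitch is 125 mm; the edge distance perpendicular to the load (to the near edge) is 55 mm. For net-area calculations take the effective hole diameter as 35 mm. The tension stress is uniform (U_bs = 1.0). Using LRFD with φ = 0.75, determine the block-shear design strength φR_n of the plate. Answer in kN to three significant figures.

493 kN

Shear plane L_v = 55 + 2·125 = 305 mm; A_gv = 305 × 10 = 3050 mm².
A_nv = (305 − 2.5·35) × 10 = 2175 mm².
A_nt = (55 − 0.5·35) × 10 = 375 mm².
0.6 F_u A_nv = 535 kN; 0.6 F_y A_gv = 503.2 kN → shear yielding governs the shear term.
R_n = 503.2 + 1.0 × 410 × 375 / 1000 = 657 kN.
Design strength φR_n = 0.75 × 657 = 493 kN.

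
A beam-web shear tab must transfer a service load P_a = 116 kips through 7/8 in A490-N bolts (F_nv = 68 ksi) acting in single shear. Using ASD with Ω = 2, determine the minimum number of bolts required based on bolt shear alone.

6 bolts

A_b = π·0.875²/4 = 0.6013 in².
Per-bolt allowable strength R_n/Ω = 68 × 0.6013 × 1 / 2 = 20.44 kips.
n ≥ 116 / 20.44 = 5.674 → use 6 bolts.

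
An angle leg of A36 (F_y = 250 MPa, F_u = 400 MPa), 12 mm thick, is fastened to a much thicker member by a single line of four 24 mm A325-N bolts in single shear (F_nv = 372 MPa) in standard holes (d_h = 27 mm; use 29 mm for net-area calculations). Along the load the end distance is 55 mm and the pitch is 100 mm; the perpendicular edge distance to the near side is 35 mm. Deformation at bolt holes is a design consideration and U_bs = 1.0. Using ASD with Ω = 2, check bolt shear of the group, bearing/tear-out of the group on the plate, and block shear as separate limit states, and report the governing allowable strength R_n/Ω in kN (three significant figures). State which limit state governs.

Bolt shear: A_b = π·24²/4 = 452.4 mm²; R_n = 372 × 452.4 × 4 × 1 / 1000 = 673.2 kN → 673.2 / 2 = 337 kN.
Bearing: edge l_c = 41.5, r_n = 239 kN; interior l_c = 73, r_n = 276.5 kN; R_n = 239 + 3·276.5 = 1068 kN → 534 kN.
Block shear: A_gv = 4260, A_nv = 3042, A_nt = 246 mm²; R_n = min(0.6F_uA_nv, 0.6F_yA_gv) + U_bs·F_u·A_nt = 737.4 kN → 369 kN.
Bolt shear governs: 337 kN.

337 kN (bolt shear governs)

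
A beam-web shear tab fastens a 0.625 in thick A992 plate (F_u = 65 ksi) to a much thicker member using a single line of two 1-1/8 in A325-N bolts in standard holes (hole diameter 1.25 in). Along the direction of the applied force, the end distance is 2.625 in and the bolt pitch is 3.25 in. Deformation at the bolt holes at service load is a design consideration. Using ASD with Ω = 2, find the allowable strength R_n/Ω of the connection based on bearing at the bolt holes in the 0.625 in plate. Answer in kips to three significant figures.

Per bolt r_n = 1.2 l_c t F_u ≤ 2.4 d t F_u; upper limit = 2.4 × 1.125 × 0.625 × 65 = 109.7 kips.
Edge bolt: l_c = 2.625 − 1.25/2 = 2 in → 1.2 × 2 × 0.625 × 65 = 97.5 → r_n = 97.5 kips.
Interior bolts: l_c = 3.25 − 1.25 = 2 in → 1.2 × 2 × 0.625 × 65 = 97.5 → r_n = 97.5 kips.
R_n = 1 × 97.5 + 1 × 97.5 = 195 kips.
Allowable strength R_n/Ω = 195 / 2 = 97.5 kips.

97.5 kips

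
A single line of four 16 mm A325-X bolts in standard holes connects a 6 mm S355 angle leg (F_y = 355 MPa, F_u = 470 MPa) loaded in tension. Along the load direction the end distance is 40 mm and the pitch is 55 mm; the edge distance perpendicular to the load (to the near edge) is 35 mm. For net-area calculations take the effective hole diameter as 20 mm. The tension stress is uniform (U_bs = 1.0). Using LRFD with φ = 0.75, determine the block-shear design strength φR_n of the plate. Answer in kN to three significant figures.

Shear plane L_v = 40 + 3·55 = 205 mm; A_gv = 205 × 6 = 1230 mm².
A_nv = (205 − 3.5·20) × 6 = 810 mm².
A_nt = (35 − 0.5·20) × 6 = 150 mm².
0.6 F_u A_nv = 228.4 kN; 0.6 F_y A_gv = 262 kN → shear rupture governs the shear term.
R_n = 228.4 + 1.0 × 470 × 150 / 1000 = 298.9 kN.
Design strength φR_n = 0.75 × 298.9 = 224 kN.

224 kN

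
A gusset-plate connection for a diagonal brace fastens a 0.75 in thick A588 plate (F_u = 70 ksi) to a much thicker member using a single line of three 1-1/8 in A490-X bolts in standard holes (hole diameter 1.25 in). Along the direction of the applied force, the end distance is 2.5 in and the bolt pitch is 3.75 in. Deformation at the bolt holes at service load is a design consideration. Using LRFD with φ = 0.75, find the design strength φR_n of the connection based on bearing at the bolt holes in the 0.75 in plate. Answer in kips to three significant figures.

301 kips

Per bolt r_n = 1.2 l_c t F_u ≤ 2.4 d t F_u; upper limit = 2.4 × 1.125 × 0.75 × 70 = 141.8 kips.
Edge bolt: l_c = 2.5 − 1.25/2 = 1.875 in → 1.2 × 1.875 × 0.75 × 70 = 118.1 → r_n = 118.1 kips.
Interior bolts: l_c = 3.75 − 1.25 = 2.5 in → 1.2 × 2.5 × 0.75 × 70 = 157.5 → r_n = 141.8 kips.
R_n = 1 × 118.1 + 2 × 141.8 = 401.6 kips.
Design strength φR_n = 0.75 × 401.6 = 301 kips.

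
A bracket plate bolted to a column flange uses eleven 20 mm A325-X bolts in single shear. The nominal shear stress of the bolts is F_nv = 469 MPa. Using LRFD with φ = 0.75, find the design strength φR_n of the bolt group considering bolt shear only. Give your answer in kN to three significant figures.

1220 kN

A_b = π × 20² / 4 = 314.2 mm².
R_n = F_nv · A_b · n · n_s = 469 × 314.2 × 11 × 1 / 1000 = 1621 kN.
Design strength φR_n = 0.75 × 1621 = 1220 kN.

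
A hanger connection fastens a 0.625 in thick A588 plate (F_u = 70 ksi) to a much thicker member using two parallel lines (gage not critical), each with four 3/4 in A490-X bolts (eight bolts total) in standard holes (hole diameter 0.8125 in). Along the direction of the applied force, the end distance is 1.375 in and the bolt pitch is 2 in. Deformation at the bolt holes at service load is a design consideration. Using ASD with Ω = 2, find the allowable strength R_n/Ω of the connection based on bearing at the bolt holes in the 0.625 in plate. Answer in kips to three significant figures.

238 kips

Per bolt r_n = 1.2 l_c t F_u ≤ 2.4 d t F_u; upper limit = 2.4 × 0.75 × 0.625 × 70 = 78.75 kips.
Edge bolt: l_c = 1.375 − 0.8125/2 = 0.9688 in → 1.2 × 0.9688 × 0.625 × 70 = 50.86 → r_n = 50.86 kips.
Interior bolts: l_c = 2 − 0.8125 = 1.188 in → 1.2 × 1.188 × 0.625 × 70 = 62.34 → r_n = 62.34 kips.
R_n = 2 × 50.86 + 6 × 62.34 = 475.8 kips.
Allowable strength R_n/Ω = 475.8 / 2 = 238 kips.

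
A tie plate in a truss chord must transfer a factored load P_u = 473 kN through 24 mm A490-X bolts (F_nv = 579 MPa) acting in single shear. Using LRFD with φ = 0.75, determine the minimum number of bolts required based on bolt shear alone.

A_b = π·24²/4 = 452.4 mm².
Per-bolt design strength φR_n = 0.75 × 579 × 452.4 × 1 / 1000 = 196.5 kN.
n ≥ 473 / 196.5 = 2.408 → use 3 bolts.

3 bolts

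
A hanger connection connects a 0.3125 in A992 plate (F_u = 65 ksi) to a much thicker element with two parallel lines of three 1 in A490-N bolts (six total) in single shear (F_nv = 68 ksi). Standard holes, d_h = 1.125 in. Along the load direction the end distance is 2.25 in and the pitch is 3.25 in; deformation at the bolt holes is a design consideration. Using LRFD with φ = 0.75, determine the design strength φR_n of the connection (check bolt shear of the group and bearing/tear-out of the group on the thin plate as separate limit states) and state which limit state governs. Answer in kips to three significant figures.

Bolt shear: A_b = π·1²/4 = 0.7854 in²; R_n = 68 × 0.7854 × 6 × 1 = 320.4 kips → 0.75 × 320.4 = 240 kips.
Bearing (1.2 l_c t F_u ≤ 2.4 d t F_u): upper limit = 2.4·1·0.3125·65 = 48.75 kips.
  Edge l_c = 2.25 − 1.125/2 = 1.688 → r_n = 41.13 kips; interior l_c = 3.25 − 1.125 = 2.125 → r_n = 48.75 kips.
  R_n,bearing = 2·41.13 + 4·48.75 = 277.3 kips → 0.75 × 277.3 = 208 kips.
Bearing governs: 208 kips.

208 kips (bearing governs)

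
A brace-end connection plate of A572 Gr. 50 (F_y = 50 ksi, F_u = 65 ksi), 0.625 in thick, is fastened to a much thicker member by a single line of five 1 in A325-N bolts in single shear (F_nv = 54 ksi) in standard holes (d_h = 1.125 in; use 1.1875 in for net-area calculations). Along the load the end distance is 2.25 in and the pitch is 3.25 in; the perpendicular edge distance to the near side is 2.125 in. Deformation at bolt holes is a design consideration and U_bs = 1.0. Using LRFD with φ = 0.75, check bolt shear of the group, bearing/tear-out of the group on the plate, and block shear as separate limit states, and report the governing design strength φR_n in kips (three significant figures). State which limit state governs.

159 kips (bolt shear governs)

Bolt shear: A_b = π·1²/4 = 0.7854 in²; R_n = 54 × 0.7854 × 5 × 1 = 212.1 kips → 0.75 × 212.1 = 159 kips.
Bearing: edge l_c = 1.688, r_n = 82.27 kips; interior l_c = 2.125, r_n = 97.5 kips; R_n = 82.27 + 4·97.5 = 472.3 kips → 354 kips.
Block shear: A_gv = 9.531, A_nv = 6.191, A_nt = 0.957 in²; R_n = min(0.6F_uA_nv, 0.6F_yA_gv) + U_bs·F_u·A_nt = 303.7 kips → 228 kips.
Bolt shear governs: 159 kips.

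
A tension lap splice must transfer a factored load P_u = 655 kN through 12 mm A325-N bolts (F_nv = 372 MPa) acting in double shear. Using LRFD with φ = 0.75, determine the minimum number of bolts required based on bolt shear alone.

11 bolts

A_b = π·12²/4 = 113.1 mm².
Per-bolt design strength φR_n = 0.75 × 372 × 113.1 × 2 / 1000 = 63.11 kN.
n ≥ 655 / 63.11 = 10.38 → use 11 bolts.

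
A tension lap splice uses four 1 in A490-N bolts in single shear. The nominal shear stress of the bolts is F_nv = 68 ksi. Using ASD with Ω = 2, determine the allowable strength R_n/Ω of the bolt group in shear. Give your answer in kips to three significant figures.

107 kips

A_b = π × 1² / 4 = 0.7854 in².
R_n = F_nv · A_b · n · n_s = 68 × 0.7854 × 4 × 1 = 213.6 kips.
Allowable strength R_n/Ω = 213.6 / 2 = 107 kips.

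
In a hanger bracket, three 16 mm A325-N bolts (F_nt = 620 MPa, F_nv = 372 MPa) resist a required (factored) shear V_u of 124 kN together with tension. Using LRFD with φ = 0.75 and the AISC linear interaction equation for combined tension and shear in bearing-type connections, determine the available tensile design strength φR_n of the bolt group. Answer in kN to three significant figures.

158 kN

A_b = π·16²/4 = 201.1 mm²; f_rv = 124 × 1000 / (3 × 201.1) = 205.6 MPa.
F'_nt = 1.3 F_nt − (F_nt / φF_nv) f_rv = 1.3·620 − (620/(0.75·372))·205.6 = 349.2 MPa, capped at F_nt → F'_nt = 349.2 MPa.
R_n = F'_nt · A_b · n = 349.2 × 201.1 × 3 / 1000 = 210.6 kN.
Design strength φR_n = 0.75 × 210.6 = 158 kN.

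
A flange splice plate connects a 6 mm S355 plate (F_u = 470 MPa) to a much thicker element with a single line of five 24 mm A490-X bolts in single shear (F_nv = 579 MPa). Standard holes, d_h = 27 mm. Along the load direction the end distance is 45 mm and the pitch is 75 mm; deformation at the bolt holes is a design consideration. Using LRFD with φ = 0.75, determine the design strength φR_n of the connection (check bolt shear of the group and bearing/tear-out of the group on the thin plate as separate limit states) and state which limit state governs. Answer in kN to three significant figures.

567 kN (bearing governs)

Bolt shear: A_b = π·24²/4 = 452.4 mm²; R_n = 579 × 452.4 × 5 × 1 / 1000 = 1310 kN → 0.75 × 1310 = 982 kN.
Bearing (1.2 l_c t F_u ≤ 2.4 d t F_u): upper limit = 2.4·24·6·470 / 1000 = 162.4 kN.
  Edge l_c = 45 − 27/2 = 31.5 → r_n = 106.6 kN; interior l_c = 75 − 27 = 48 → r_n = 162.4 kN.
  R_n,bearing = 1·106.6 + 4·162.4 = 756.3 kN → 0.75 × 756.3 = 567 kN.
Bearing governs: 567 kN.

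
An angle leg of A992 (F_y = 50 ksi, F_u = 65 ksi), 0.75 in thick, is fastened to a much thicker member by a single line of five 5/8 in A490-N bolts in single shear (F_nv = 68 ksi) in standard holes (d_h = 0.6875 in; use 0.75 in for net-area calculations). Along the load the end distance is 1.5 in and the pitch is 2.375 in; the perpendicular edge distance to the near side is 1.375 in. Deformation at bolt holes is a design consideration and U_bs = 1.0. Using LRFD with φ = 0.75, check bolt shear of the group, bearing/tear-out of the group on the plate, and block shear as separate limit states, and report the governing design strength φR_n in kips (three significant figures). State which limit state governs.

Bolt shear: A_b = π·0.625²/4 = 0.3068 in²; R_n = 68 × 0.3068 × 5 × 1 = 104.3 kips → 0.75 × 104.3 = 78.2 kips.
Bearing: edge l_c = 1.156, r_n = 67.64 kips; interior l_c = 1.688, r_n = 73.12 kips; R_n = 67.64 + 4·73.12 = 360.1 kips → 270 kips.
Block shear: A_gv = 8.25, A_nv = 5.719, A_nt = 0.75 in²; R_n = min(0.6F_uA_nv, 0.6F_yA_gv) + U_bs·F_u·A_nt = 271.8 kips → 204 kips.
Bolt shear governs: 78.2 kips.

78.2 kips (bolt shear governs)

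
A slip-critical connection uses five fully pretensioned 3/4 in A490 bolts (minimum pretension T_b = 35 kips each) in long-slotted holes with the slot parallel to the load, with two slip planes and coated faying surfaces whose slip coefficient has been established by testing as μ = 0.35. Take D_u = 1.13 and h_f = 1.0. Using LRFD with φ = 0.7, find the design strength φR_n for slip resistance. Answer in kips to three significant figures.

96.9 kips

R_n = μ · D_u · h_f · T_b · n_s · n_b = 0.35 × 1.13 × 1.0 × 35 × 2 × 5 = 138.4 kips.
Design strength φR_n = 0.7 × 138.4 = 96.9 kips.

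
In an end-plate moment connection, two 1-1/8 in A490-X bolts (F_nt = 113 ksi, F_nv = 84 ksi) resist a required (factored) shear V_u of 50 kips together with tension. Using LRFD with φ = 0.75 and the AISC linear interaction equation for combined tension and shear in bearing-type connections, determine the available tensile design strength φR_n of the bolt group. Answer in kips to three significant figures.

152 kips

A_b = π·1.125²/4 = 0.994 in²; f_rv = 50 / (2 × 0.994) = 25.15 ksi.
F'_nt = 1.3 F_nt − (F_nt / φF_nv) f_rv = 1.3·113 − (113/(0.75·84))·25.15 = 101.8 ksi, capped at F_nt → F'_nt = 101.8 ksi.
R_n = F'_nt · A_b · n = 101.8 × 0.994 × 2 = 202.4 kips.
Design strength φR_n = 0.75 × 202.4 = 152 kips.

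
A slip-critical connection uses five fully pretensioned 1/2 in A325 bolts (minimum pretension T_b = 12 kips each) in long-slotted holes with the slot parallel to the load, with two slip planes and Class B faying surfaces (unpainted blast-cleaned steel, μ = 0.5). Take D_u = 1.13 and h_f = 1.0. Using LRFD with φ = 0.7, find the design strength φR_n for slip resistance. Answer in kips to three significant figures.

R_n = μ · D_u · h_f · T_b · n_s · n_b = 0.5 × 1.13 × 1.0 × 12 × 2 × 5 = 67.8 kips.
Design strength φR_n = 0.7 × 67.8 = 47.5 kips.

47.5 kips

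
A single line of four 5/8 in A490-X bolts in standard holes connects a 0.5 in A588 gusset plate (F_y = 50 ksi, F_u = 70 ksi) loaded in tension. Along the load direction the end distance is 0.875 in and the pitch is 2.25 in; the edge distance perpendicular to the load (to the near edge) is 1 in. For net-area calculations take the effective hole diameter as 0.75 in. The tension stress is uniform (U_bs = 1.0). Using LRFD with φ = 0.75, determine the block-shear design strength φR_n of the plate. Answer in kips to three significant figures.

Shear plane L_v = 0.875 + 3·2.25 = 7.625 in; A_gv = 7.625 × 0.5 = 3.812 in².
A_nv = (7.625 − 3.5·0.75) × 0.5 = 2.5 in².
A_nt = (1 − 0.5·0.75) × 0.5 = 0.3125 in².
0.6 F_u A_nv = 105 kips; 0.6 F_y A_gv = 114.4 kips → shear rupture governs the shear term.
R_n = 105 + 1.0 × 70 × 0.3125 = 126.9 kips.
Design strength φR_n = 0.75 × 126.9 = 95.2 kips.

95.2 kips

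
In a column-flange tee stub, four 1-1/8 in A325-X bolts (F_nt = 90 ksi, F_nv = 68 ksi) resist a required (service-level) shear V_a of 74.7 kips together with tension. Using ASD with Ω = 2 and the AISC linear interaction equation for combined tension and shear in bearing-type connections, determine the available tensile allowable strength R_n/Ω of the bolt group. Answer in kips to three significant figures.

A_b = π·1.125²/4 = 0.994 in²; f_rv = 74.7 / (4 × 0.994) = 18.79 ksi.
F'_nt = 1.3 F_nt − (Ω F_nt / F_nv) f_rv = 1.3·90 − (2·90/68)·18.79 = 67.27 ksi, capped at F_nt → F'_nt = 67.27 ksi.
R_n = F'_nt · A_b · n = 67.27 × 0.994 × 4 = 267.5 kips.
Allowable strength R_n/Ω = 267.5 / 2 = 134 kips.

134 kips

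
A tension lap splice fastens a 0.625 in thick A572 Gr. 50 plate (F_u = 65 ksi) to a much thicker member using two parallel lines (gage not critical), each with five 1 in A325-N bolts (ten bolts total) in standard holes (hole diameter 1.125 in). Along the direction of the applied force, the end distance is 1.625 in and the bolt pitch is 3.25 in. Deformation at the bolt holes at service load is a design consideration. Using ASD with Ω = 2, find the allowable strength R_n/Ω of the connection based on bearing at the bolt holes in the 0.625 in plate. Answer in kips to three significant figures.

Per bolt r_n = 1.2 l_c t F_u ≤ 2.4 d t F_u; upper limit = 2.4 × 1 × 0.625 × 65 = 97.5 kips.
Edge bolt: l_c = 1.625 − 1.125/2 = 1.062 in → 1.2 × 1.062 × 0.625 × 65 = 51.8 → r_n = 51.8 kips.
Interior bolts: l_c = 3.25 − 1.125 = 2.125 in → 1.2 × 2.125 × 0.625 × 65 = 103.6 → r_n = 97.5 kips.
R_n = 2 × 51.8 + 8 × 97.5 = 883.6 kips.
Allowable strength R_n/Ω = 883.6 / 2 = 442 kips.

442 kips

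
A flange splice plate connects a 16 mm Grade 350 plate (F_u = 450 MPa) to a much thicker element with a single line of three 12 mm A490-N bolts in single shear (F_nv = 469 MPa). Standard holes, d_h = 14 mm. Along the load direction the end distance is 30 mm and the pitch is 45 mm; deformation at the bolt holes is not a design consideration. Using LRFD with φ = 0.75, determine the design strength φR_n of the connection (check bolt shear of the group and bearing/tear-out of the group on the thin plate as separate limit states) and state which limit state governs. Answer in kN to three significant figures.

Bolt shear: A_b = π·12²/4 = 113.1 mm²; R_n = 469 × 113.1 × 3 × 1 / 1000 = 159.1 kN → 0.75 × 159.1 = 119 kN.
Bearing (1.5 l_c t F_u ≤ 3.0 d t F_u): upper limit = 3.0·12·16·450 / 1000 = 259.2 kN.
  Edge l_c = 30 − 14/2 = 23 → r_n = 248.4 kN; interior l_c = 45 − 14 = 31 → r_n = 259.2 kN.
  R_n,bearing = 1·248.4 + 2·259.2 = 766.8 kN → 0.75 × 766.8 = 575 kN.
Bolt shear governs: 119 kN.

119 kN (bolt shear governs)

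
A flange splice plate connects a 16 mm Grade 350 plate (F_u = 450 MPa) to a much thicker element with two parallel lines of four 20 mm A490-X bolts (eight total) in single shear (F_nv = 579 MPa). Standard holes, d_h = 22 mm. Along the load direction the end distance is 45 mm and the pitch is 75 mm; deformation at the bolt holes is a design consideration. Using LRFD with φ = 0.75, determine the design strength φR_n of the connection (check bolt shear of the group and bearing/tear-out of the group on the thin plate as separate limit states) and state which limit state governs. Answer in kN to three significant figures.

1090 kN (bolt shear governs)

Bolt shear: A_b = π·20²/4 = 314.2 mm²; R_n = 579 × 314.2 × 8 × 1 / 1000 = 1455 kN → 0.75 × 1455 = 1090 kN.
Bearing (1.2 l_c t F_u ≤ 2.4 d t F_u): upper limit = 2.4·20·16·450 / 1000 = 345.6 kN.
  Edge l_c = 45 − 22/2 = 34 → r_n = 293.8 kN; interior l_c = 75 − 22 = 53 → r_n = 345.6 kN.
  R_n,bearing = 2·293.8 + 6·345.6 = 2661 kN → 0.75 × 2661 = 2000 kN.
Bolt shear governs: 1090 kN.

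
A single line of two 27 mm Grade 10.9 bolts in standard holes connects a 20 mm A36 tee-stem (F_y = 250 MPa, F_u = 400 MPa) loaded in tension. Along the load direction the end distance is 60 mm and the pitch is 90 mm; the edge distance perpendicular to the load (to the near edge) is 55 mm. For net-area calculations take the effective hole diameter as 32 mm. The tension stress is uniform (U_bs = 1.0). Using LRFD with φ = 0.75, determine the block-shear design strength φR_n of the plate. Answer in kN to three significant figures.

572 kN

Shear plane L_v = 60 + 1·90 = 150 mm; A_gv = 150 × 20 = 3000 mm².
A_nv = (150 − 1.5·32) × 20 = 2040 mm².
A_nt = (55 − 0.5·32) × 20 = 780 mm².
0.6 F_u A_nv = 489.6 kN; 0.6 F_y A_gv = 450 kN → shear yielding governs the shear term.
R_n = 450 + 1.0 × 400 × 780 / 1000 = 762 kN.
Design strength φR_n = 0.75 × 762 = 572 kN.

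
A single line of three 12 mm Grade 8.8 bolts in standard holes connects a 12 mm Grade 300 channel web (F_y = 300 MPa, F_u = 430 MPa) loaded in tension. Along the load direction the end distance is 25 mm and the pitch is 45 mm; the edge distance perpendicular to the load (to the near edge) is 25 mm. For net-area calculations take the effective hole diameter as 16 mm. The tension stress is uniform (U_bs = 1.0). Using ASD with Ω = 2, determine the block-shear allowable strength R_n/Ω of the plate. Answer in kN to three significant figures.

160 kN

Shear plane L_v = 25 + 2·45 = 115 mm; A_gv = 115 × 12 = 1380 mm².
A_nv = (115 − 2.5·16) × 12 = 900 mm².
A_nt = (25 − 0.5·16) × 12 = 204 mm².
0.6 F_u A_nv = 232.2 kN; 0.6 F_y A_gv = 248.4 kN → shear rupture governs the shear term.
R_n = 232.2 + 1.0 × 430 × 204 / 1000 = 319.9 kN.
Allowable strength R_n/Ω = 319.9 / 2 = 160 kN.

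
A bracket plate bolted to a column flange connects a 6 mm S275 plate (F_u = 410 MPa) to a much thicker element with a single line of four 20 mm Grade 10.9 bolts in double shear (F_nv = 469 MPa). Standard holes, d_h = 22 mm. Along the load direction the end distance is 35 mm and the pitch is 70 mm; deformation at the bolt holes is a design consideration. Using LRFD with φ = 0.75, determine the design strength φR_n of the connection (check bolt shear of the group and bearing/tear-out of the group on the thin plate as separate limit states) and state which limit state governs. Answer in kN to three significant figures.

Bolt shear: A_b = π·20²/4 = 314.2 mm²; R_n = 469 × 314.2 × 4 × 2 / 1000 = 1179 kN → 0.75 × 1179 = 884 kN.
Bearing (1.2 l_c t F_u ≤ 2.4 d t F_u): upper limit = 2.4·20·6·410 / 1000 = 118.1 kN.
  Edge l_c = 35 − 22/2 = 24 → r_n = 70.85 kN; interior l_c = 70 − 22 = 48 → r_n = 118.1 kN.
  R_n,bearing = 1·70.85 + 3·118.1 = 425.1 kN → 0.75 × 425.1 = 319 kN.
Bearing governs: 319 kN.

319 kN (bearing governs)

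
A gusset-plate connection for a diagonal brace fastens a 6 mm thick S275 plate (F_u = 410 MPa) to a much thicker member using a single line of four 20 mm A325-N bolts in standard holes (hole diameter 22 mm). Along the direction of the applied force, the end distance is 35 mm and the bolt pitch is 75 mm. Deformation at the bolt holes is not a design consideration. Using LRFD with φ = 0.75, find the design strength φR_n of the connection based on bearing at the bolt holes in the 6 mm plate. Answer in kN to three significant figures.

Per bolt r_n = 1.5 l_c t F_u ≤ 3.0 d t F_u; upper limit = 3.0 × 20 × 6 × 410 / 1000 = 147.6 kN.
Edge bolt: l_c = 35 − 22/2 = 24 mm → 1.5 × 24 × 6 × 410 / 1000 = 88.56 → r_n = 88.56 kN.
Interior bolts: l_c = 75 − 22 = 53 mm → 1.5 × 53 × 6 × 410 / 1000 = 195.6 → r_n = 147.6 kN.
R_n = 1 × 88.56 + 3 × 147.6 = 531.4 kN.
Design strength φR_n = 0.75 × 531.4 = 399 kN.

399 kN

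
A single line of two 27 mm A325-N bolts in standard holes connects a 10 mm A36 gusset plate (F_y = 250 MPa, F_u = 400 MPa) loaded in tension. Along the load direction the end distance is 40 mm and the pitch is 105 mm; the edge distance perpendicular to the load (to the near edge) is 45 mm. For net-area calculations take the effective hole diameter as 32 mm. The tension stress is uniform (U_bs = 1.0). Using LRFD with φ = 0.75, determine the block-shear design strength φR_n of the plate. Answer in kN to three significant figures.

250 kN

Shear plane L_v = 40 + 1·105 = 145 mm; A_gv = 145 × 10 = 1450 mm².
A_nv = (145 − 1.5·32) × 10 = 970 mm².
A_nt = (45 − 0.5·32) × 10 = 290 mm².
0.6 F_u A_nv = 232.8 kN; 0.6 F_y A_gv = 217.5 kN → shear yielding governs the shear term.
R_n = 217.5 + 1.0 × 400 × 290 / 1000 = 333.5 kN.
Design strength φR_n = 0.75 × 333.5 = 250 kN.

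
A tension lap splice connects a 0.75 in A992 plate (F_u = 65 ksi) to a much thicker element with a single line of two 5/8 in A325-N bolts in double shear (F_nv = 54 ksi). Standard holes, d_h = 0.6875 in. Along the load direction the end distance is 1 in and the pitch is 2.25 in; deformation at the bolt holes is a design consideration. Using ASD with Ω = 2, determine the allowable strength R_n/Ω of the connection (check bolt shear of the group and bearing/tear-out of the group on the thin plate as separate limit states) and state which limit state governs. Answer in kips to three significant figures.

Bolt shear: A_b = π·0.625²/4 = 0.3068 in²; R_n = 54 × 0.3068 × 2 × 2 = 66.27 kips → 66.27 / 2 = 33.1 kips.
Bearing (1.2 l_c t F_u ≤ 2.4 d t F_u): upper limit = 2.4·0.625·0.75·65 = 73.12 kips.
  Edge l_c = 1 − 0.6875/2 = 0.6562 → r_n = 38.39 kips; interior l_c = 2.25 − 0.6875 = 1.562 → r_n = 73.12 kips.
  R_n,bearing = 1·38.39 + 1·73.12 = 111.5 kips → 111.5 / 2 = 55.8 kips.
Bolt shear governs: 33.1 kips.

33.1 kips (bolt shear governs)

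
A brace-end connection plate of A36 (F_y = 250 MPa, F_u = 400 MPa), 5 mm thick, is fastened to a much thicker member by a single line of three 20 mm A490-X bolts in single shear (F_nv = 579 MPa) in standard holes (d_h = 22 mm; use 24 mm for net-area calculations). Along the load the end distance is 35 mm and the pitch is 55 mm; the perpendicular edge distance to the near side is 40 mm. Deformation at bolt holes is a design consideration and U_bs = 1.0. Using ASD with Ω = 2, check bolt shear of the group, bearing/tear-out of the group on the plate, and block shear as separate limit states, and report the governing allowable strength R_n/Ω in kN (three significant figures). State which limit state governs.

79 kN (block shear governs)

Bolt shear: A_b = π·20²/4 = 314.2 mm²; R_n = 579 × 314.2 × 3 × 1 / 1000 = 545.7 kN → 545.7 / 2 = 273 kN.
Bearing: edge l_c = 24, r_n = 57.6 kN; interior l_c = 33, r_n = 79.2 kN; R_n = 57.6 + 2·79.2 = 216 kN → 108 kN.
Block shear: A_gv = 725, A_nv = 425, A_nt = 140 mm²; R_n = min(0.6F_uA_nv, 0.6F_yA_gv) + U_bs·F_u·A_nt = 158 kN → 79 kN.
Block shear governs: 79 kN.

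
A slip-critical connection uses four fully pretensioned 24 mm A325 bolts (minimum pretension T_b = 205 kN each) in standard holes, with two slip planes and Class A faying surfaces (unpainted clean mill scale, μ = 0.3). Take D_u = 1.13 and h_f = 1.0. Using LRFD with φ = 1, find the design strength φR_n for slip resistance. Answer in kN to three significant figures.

556 kN

R_n = μ · D_u · h_f · T_b · n_s · n_b = 0.3 × 1.13 × 1.0 × 205 × 2 × 4 = 556 kN.
Design strength φR_n = 1 × 556 = 556 kN.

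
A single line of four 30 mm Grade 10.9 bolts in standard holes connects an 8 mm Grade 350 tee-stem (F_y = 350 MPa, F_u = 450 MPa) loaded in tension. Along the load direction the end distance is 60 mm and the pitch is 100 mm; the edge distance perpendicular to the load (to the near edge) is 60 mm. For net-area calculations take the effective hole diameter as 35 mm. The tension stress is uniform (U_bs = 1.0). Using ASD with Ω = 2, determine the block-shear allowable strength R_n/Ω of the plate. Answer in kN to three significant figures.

333 kN

Shear plane L_v = 60 + 3·100 = 360 mm; A_gv = 360 × 8 = 2880 mm².
A_nv = (360 − 3.5·35) × 8 = 1900 mm².
A_nt = (60 − 0.5·35) × 8 = 340 mm².
0.6 F_u A_nv = 513 kN; 0.6 F_y A_gv = 604.8 kN → shear rupture governs the shear term.
R_n = 513 + 1.0 × 450 × 340 / 1000 = 666 kN.
Allowable strength R_n/Ω = 666 / 2 = 333 kN.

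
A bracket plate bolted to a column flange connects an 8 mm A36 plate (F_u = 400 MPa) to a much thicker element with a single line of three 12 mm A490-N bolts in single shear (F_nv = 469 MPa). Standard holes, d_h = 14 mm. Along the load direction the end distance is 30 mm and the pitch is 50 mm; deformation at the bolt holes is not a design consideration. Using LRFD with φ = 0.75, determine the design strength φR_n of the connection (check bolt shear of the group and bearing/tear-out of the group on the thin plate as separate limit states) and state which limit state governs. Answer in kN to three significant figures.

119 kN (bolt shear governs)

Bolt shear: A_b = π·12²/4 = 113.1 mm²; R_n = 469 × 113.1 × 3 × 1 / 1000 = 159.1 kN → 0.75 × 159.1 = 119 kN.
Bearing (1.5 l_c t F_u ≤ 3.0 d t F_u): upper limit = 3.0·12·8·400 / 1000 = 115.2 kN.
  Edge l_c = 30 − 14/2 = 23 → r_n = 110.4 kN; interior l_c = 50 − 14 = 36 → r_n = 115.2 kN.
  R_n,bearing = 1·110.4 + 2·115.2 = 340.8 kN → 0.75 × 340.8 = 256 kN.
Bolt shear governs: 119 kN.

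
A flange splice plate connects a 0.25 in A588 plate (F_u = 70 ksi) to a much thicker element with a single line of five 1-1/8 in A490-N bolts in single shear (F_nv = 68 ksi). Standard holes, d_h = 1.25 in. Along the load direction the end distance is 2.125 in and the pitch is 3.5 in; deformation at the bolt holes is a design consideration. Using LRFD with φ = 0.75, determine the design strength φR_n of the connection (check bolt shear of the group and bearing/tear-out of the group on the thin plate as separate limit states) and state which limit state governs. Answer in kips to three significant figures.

165 kips (bearing governs)

Bolt shear: A_b = π·1.125²/4 = 0.994 in²; R_n = 68 × 0.994 × 5 × 1 = 338 kips → 0.75 × 338 = 253 kips.
Bearing (1.2 l_c t F_u ≤ 2.4 d t F_u): upper limit = 2.4·1.125·0.25·70 = 47.25 kips.
  Edge l_c = 2.125 − 1.25/2 = 1.5 → r_n = 31.5 kips; interior l_c = 3.5 − 1.25 = 2.25 → r_n = 47.25 kips.
  R_n,bearing = 1·31.5 + 4·47.25 = 220.5 kips → 0.75 × 220.5 = 165 kips.
Bearing governs: 165 kips.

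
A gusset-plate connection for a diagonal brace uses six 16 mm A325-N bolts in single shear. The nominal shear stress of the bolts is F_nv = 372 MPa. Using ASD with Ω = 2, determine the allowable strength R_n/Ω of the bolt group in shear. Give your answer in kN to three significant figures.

A_b = π × 16² / 4 = 201.1 mm².
R_n = F_nv · A_b · n · n_s = 372 × 201.1 × 6 × 1 / 1000 = 448.8 kN.
Allowable strength R_n/Ω = 448.8 / 2 = 224 kN.

224 kN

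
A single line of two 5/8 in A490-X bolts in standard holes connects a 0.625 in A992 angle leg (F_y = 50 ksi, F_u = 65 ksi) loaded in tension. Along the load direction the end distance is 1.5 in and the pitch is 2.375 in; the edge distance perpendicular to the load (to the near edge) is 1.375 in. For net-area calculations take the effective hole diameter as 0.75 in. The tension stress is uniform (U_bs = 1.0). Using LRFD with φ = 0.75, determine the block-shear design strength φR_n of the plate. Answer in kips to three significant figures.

Shear plane L_v = 1.5 + 1·2.375 = 3.875 in; A_gv = 3.875 × 0.625 = 2.422 in².
A_nv = (3.875 − 1.5·0.75) × 0.625 = 1.719 in².
A_nt = (1.375 − 0.5·0.75) × 0.625 = 0.625 in².
0.6 F_u A_nv = 67.03 kips; 0.6 F_y A_gv = 72.66 kips → shear rupture governs the shear term.
R_n = 67.03 + 1.0 × 65 × 0.625 = 107.7 kips.
Design strength φR_n = 0.75 × 107.7 = 80.7 kips.

80.7 kips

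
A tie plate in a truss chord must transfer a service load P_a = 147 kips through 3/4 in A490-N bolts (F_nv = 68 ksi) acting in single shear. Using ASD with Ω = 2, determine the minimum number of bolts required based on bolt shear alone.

10 bolts

A_b = π·0.75²/4 = 0.4418 in².
Per-bolt allowable strength R_n/Ω = 68 × 0.4418 × 1 / 2 = 15.02 kips.
n ≥ 147 / 15.02 = 9.786 → use 10 bolts.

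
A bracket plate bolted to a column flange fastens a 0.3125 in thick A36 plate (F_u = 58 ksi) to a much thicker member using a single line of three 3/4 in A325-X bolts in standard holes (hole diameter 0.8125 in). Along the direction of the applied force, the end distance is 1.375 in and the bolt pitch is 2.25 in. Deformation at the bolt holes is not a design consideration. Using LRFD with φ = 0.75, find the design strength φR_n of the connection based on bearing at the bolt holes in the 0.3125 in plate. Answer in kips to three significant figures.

Per bolt r_n = 1.5 l_c t F_u ≤ 3.0 d t F_u; upper limit = 3.0 × 0.75 × 0.3125 × 58 = 40.78 kips.
Edge bolt: l_c = 1.375 − 0.8125/2 = 0.9688 in → 1.5 × 0.9688 × 0.3125 × 58 = 26.34 → r_n = 26.34 kips.
Interior bolts: l_c = 2.25 − 0.8125 = 1.438 in → 1.5 × 1.438 × 0.3125 × 58 = 39.08 → r_n = 39.08 kips.
R_n = 1 × 26.34 + 2 × 39.08 = 104.5 kips.
Design strength φR_n = 0.75 × 104.5 = 78.4 kips.

78.4 kips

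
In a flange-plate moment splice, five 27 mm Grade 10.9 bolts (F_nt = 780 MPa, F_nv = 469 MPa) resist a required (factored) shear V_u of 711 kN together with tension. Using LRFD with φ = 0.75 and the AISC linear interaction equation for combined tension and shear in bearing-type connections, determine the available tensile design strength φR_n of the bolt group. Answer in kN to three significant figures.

995 kN

A_b = π·27²/4 = 572.6 mm²; f_rv = 711 × 1000 / (5 × 572.6) = 248.4 MPa.
F'_nt = 1.3 F_nt − (F_nt / φF_nv) f_rv = 1.3·780 − (780/(0.75·469))·248.4 = 463.3 MPa, capped at F_nt → F'_nt = 463.3 MPa.
R_n = F'_nt · A_b · n = 463.3 × 572.6 × 5 / 1000 = 1326 kN.
Design strength φR_n = 0.75 × 1326 = 995 kN.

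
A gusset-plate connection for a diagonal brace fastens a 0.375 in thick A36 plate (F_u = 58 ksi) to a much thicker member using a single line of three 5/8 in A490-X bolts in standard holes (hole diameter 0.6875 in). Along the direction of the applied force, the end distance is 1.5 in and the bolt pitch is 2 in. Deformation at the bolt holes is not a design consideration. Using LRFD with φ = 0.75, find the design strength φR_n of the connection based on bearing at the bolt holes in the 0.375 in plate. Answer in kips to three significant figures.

Per bolt r_n = 1.5 l_c t F_u ≤ 3.0 d t F_u; upper limit = 3.0 × 0.625 × 0.375 × 58 = 40.78 kips.
Edge bolt: l_c = 1.5 − 0.6875/2 = 1.156 in → 1.5 × 1.156 × 0.375 × 58 = 37.72 → r_n = 37.72 kips.
Interior bolts: l_c = 2 − 0.6875 = 1.312 in → 1.5 × 1.312 × 0.375 × 58 = 42.82 → r_n = 40.78 kips.
R_n = 1 × 37.72 + 2 × 40.78 = 119.3 kips.
Design strength φR_n = 0.75 × 119.3 = 89.5 kips.

89.5 kips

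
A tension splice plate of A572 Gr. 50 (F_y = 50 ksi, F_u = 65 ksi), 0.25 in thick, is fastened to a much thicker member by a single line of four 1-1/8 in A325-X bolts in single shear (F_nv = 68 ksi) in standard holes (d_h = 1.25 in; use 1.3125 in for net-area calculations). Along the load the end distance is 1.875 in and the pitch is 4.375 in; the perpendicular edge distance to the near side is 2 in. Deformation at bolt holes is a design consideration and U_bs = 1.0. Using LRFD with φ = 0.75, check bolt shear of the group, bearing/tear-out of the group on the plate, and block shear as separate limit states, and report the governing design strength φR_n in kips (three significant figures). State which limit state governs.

92.5 kips (block shear governs)

Bolt shear: A_b = π·1.125²/4 = 0.994 in²; R_n = 68 × 0.994 × 4 × 1 = 270.4 kips → 0.75 × 270.4 = 203 kips.
Bearing: edge l_c = 1.25, r_n = 24.38 kips; interior l_c = 3.125, r_n = 43.87 kips; R_n = 24.38 + 3·43.87 = 156 kips → 117 kips.
Block shear: A_gv = 3.75, A_nv = 2.602, A_nt = 0.3359 in²; R_n = min(0.6F_uA_nv, 0.6F_yA_gv) + U_bs·F_u·A_nt = 123.3 kips → 92.5 kips.
Block shear governs: 92.5 kips.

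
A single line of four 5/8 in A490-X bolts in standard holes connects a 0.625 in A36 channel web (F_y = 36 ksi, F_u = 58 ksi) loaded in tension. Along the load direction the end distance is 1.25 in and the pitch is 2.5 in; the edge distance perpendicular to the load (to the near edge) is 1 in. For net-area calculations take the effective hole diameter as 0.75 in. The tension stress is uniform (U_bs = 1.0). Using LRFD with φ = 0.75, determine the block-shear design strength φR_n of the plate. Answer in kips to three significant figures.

Shear plane L_v = 1.25 + 3·2.5 = 8.75 in; A_gv = 8.75 × 0.625 = 5.469 in².
A_nv = (8.75 − 3.5·0.75) × 0.625 = 3.828 in².
A_nt = (1 − 0.5·0.75) × 0.625 = 0.3906 in².
0.6 F_u A_nv = 133.2 kips; 0.6 F_y A_gv = 118.1 kips → shear yielding governs the shear term.
R_n = 118.1 + 1.0 × 58 × 0.3906 = 140.8 kips.
Design strength φR_n = 0.75 × 140.8 = 106 kips.

106 kips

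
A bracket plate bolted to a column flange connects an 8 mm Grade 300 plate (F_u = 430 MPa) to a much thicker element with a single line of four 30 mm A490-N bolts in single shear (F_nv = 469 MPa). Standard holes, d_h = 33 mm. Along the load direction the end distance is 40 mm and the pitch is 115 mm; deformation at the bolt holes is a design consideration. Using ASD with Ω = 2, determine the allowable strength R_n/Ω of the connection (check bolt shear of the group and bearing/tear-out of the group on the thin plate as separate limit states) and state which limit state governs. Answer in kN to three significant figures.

420 kN (bearing governs)

Bolt shear: A_b = π·30²/4 = 706.9 mm²; R_n = 469 × 706.9 × 4 × 1 / 1000 = 1326 kN → 1326 / 2 = 663 kN.
Bearing (1.2 l_c t F_u ≤ 2.4 d t F_u): upper limit = 2.4·30·8·430 / 1000 = 247.7 kN.
  Edge l_c = 40 − 33/2 = 23.5 → r_n = 97.01 kN; interior l_c = 115 − 33 = 82 → r_n = 247.7 kN.
  R_n,bearing = 1·97.01 + 3·247.7 = 840 kN → 840 / 2 = 420 kN.
Bearing governs: 420 kN.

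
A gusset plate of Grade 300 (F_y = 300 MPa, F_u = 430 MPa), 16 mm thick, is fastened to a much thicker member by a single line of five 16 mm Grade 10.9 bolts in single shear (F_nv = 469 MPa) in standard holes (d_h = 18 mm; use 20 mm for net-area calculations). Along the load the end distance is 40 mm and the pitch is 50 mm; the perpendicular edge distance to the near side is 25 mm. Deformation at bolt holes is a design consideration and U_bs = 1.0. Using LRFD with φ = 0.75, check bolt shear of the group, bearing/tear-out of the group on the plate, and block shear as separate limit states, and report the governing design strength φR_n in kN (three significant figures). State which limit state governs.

354 kN (bolt shear governs)

Bolt shear: A_b = π·16²/4 = 201.1 mm²; R_n = 469 × 201.1 × 5 × 1 / 1000 = 471.5 kN → 0.75 × 471.5 = 354 kN.
Bearing: edge l_c = 31, r_n = 255.9 kN; interior l_c = 32, r_n = 264.2 kN; R_n = 255.9 + 4·264.2 = 1313 kN → 985 kN.
Block shear: A_gv = 3840, A_nv = 2400, A_nt = 240 mm²; R_n = min(0.6F_uA_nv, 0.6F_yA_gv) + U_bs·F_u·A_nt = 722.4 kN → 542 kN.
Bolt shear governs: 354 kN.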